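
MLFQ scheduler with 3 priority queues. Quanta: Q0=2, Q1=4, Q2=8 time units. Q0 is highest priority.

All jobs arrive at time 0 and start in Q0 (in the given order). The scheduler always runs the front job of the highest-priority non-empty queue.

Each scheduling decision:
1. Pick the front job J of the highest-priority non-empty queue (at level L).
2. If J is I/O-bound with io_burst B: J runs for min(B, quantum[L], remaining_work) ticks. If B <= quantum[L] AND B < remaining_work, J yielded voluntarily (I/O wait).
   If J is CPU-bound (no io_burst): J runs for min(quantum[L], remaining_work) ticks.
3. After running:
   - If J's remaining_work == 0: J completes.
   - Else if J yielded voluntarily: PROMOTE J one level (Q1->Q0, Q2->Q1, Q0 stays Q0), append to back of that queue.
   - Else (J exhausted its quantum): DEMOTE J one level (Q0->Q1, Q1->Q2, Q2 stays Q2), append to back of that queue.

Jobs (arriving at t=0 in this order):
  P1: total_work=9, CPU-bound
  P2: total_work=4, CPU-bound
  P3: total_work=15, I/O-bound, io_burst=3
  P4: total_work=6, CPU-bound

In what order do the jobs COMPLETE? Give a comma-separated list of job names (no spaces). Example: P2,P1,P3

t=0-2: P1@Q0 runs 2, rem=7, quantum used, demote→Q1. Q0=[P2,P3,P4] Q1=[P1] Q2=[]
t=2-4: P2@Q0 runs 2, rem=2, quantum used, demote→Q1. Q0=[P3,P4] Q1=[P1,P2] Q2=[]
t=4-6: P3@Q0 runs 2, rem=13, quantum used, demote→Q1. Q0=[P4] Q1=[P1,P2,P3] Q2=[]
t=6-8: P4@Q0 runs 2, rem=4, quantum used, demote→Q1. Q0=[] Q1=[P1,P2,P3,P4] Q2=[]
t=8-12: P1@Q1 runs 4, rem=3, quantum used, demote→Q2. Q0=[] Q1=[P2,P3,P4] Q2=[P1]
t=12-14: P2@Q1 runs 2, rem=0, completes. Q0=[] Q1=[P3,P4] Q2=[P1]
t=14-17: P3@Q1 runs 3, rem=10, I/O yield, promote→Q0. Q0=[P3] Q1=[P4] Q2=[P1]
t=17-19: P3@Q0 runs 2, rem=8, quantum used, demote→Q1. Q0=[] Q1=[P4,P3] Q2=[P1]
t=19-23: P4@Q1 runs 4, rem=0, completes. Q0=[] Q1=[P3] Q2=[P1]
t=23-26: P3@Q1 runs 3, rem=5, I/O yield, promote→Q0. Q0=[P3] Q1=[] Q2=[P1]
t=26-28: P3@Q0 runs 2, rem=3, quantum used, demote→Q1. Q0=[] Q1=[P3] Q2=[P1]
t=28-31: P3@Q1 runs 3, rem=0, completes. Q0=[] Q1=[] Q2=[P1]
t=31-34: P1@Q2 runs 3, rem=0, completes. Q0=[] Q1=[] Q2=[]

Answer: P2,P4,P3,P1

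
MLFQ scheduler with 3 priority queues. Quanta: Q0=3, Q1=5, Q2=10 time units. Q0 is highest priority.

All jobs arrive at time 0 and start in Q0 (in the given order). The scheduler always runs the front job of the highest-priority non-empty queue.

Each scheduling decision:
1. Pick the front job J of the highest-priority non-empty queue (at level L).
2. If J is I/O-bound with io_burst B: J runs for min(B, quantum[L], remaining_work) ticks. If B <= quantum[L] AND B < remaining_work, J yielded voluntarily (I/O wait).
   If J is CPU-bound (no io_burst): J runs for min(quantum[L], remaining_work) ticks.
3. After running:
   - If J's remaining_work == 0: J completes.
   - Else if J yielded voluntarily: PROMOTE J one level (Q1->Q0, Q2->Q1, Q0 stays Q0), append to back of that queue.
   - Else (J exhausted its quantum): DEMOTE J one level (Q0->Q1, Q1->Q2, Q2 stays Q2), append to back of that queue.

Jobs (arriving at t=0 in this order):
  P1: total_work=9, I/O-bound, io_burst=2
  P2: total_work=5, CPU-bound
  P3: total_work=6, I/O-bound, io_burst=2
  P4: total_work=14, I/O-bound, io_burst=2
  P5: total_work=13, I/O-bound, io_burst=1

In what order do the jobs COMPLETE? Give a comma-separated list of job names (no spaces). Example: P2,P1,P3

Answer: P3,P1,P4,P5,P2

Derivation:
t=0-2: P1@Q0 runs 2, rem=7, I/O yield, promote→Q0. Q0=[P2,P3,P4,P5,P1] Q1=[] Q2=[]
t=2-5: P2@Q0 runs 3, rem=2, quantum used, demote→Q1. Q0=[P3,P4,P5,P1] Q1=[P2] Q2=[]
t=5-7: P3@Q0 runs 2, rem=4, I/O yield, promote→Q0. Q0=[P4,P5,P1,P3] Q1=[P2] Q2=[]
t=7-9: P4@Q0 runs 2, rem=12, I/O yield, promote→Q0. Q0=[P5,P1,P3,P4] Q1=[P2] Q2=[]
t=9-10: P5@Q0 runs 1, rem=12, I/O yield, promote→Q0. Q0=[P1,P3,P4,P5] Q1=[P2] Q2=[]
t=10-12: P1@Q0 runs 2, rem=5, I/O yield, promote→Q0. Q0=[P3,P4,P5,P1] Q1=[P2] Q2=[]
t=12-14: P3@Q0 runs 2, rem=2, I/O yield, promote→Q0. Q0=[P4,P5,P1,P3] Q1=[P2] Q2=[]
t=14-16: P4@Q0 runs 2, rem=10, I/O yield, promote→Q0. Q0=[P5,P1,P3,P4] Q1=[P2] Q2=[]
t=16-17: P5@Q0 runs 1, rem=11, I/O yield, promote→Q0. Q0=[P1,P3,P4,P5] Q1=[P2] Q2=[]
t=17-19: P1@Q0 runs 2, rem=3, I/O yield, promote→Q0. Q0=[P3,P4,P5,P1] Q1=[P2] Q2=[]
t=19-21: P3@Q0 runs 2, rem=0, completes. Q0=[P4,P5,P1] Q1=[P2] Q2=[]
t=21-23: P4@Q0 runs 2, rem=8, I/O yield, promote→Q0. Q0=[P5,P1,P4] Q1=[P2] Q2=[]
t=23-24: P5@Q0 runs 1, rem=10, I/O yield, promote→Q0. Q0=[P1,P4,P5] Q1=[P2] Q2=[]
t=24-26: P1@Q0 runs 2, rem=1, I/O yield, promote→Q0. Q0=[P4,P5,P1] Q1=[P2] Q2=[]
t=26-28: P4@Q0 runs 2, rem=6, I/O yield, promote→Q0. Q0=[P5,P1,P4] Q1=[P2] Q2=[]
t=28-29: P5@Q0 runs 1, rem=9, I/O yield, promote→Q0. Q0=[P1,P4,P5] Q1=[P2] Q2=[]
t=29-30: P1@Q0 runs 1, rem=0, completes. Q0=[P4,P5] Q1=[P2] Q2=[]
t=30-32: P4@Q0 runs 2, rem=4, I/O yield, promote→Q0. Q0=[P5,P4] Q1=[P2] Q2=[]
t=32-33: P5@Q0 runs 1, rem=8, I/O yield, promote→Q0. Q0=[P4,P5] Q1=[P2] Q2=[]
t=33-35: P4@Q0 runs 2, rem=2, I/O yield, promote→Q0. Q0=[P5,P4] Q1=[P2] Q2=[]
t=35-36: P5@Q0 runs 1, rem=7, I/O yield, promote→Q0. Q0=[P4,P5] Q1=[P2] Q2=[]
t=36-38: P4@Q0 runs 2, rem=0, completes. Q0=[P5] Q1=[P2] Q2=[]
t=38-39: P5@Q0 runs 1, rem=6, I/O yield, promote→Q0. Q0=[P5] Q1=[P2] Q2=[]
t=39-40: P5@Q0 runs 1, rem=5, I/O yield, promote→Q0. Q0=[P5] Q1=[P2] Q2=[]
t=40-41: P5@Q0 runs 1, rem=4, I/O yield, promote→Q0. Q0=[P5] Q1=[P2] Q2=[]
t=41-42: P5@Q0 runs 1, rem=3, I/O yield, promote→Q0. Q0=[P5] Q1=[P2] Q2=[]
t=42-43: P5@Q0 runs 1, rem=2, I/O yield, promote→Q0. Q0=[P5] Q1=[P2] Q2=[]
t=43-44: P5@Q0 runs 1, rem=1, I/O yield, promote→Q0. Q0=[P5] Q1=[P2] Q2=[]
t=44-45: P5@Q0 runs 1, rem=0, completes. Q0=[] Q1=[P2] Q2=[]
t=45-47: P2@Q1 runs 2, rem=0, completes. Q0=[] Q1=[] Q2=[]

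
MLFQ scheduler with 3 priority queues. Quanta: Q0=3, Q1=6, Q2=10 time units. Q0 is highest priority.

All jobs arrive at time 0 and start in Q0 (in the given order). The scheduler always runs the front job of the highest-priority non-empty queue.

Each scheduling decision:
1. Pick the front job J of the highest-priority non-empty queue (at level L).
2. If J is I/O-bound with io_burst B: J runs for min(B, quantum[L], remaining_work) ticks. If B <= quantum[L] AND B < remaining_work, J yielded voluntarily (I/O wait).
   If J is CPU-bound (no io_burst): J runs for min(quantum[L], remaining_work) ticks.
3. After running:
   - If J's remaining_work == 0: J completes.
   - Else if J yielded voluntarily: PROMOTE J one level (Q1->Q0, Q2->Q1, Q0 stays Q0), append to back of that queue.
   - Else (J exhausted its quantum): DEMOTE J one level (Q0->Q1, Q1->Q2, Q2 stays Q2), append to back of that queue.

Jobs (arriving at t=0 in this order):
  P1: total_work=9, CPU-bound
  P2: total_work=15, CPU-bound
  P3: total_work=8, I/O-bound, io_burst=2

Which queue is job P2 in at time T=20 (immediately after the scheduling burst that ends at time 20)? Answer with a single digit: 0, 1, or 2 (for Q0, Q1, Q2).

Answer: 1

Derivation:
t=0-3: P1@Q0 runs 3, rem=6, quantum used, demote→Q1. Q0=[P2,P3] Q1=[P1] Q2=[]
t=3-6: P2@Q0 runs 3, rem=12, quantum used, demote→Q1. Q0=[P3] Q1=[P1,P2] Q2=[]
t=6-8: P3@Q0 runs 2, rem=6, I/O yield, promote→Q0. Q0=[P3] Q1=[P1,P2] Q2=[]
t=8-10: P3@Q0 runs 2, rem=4, I/O yield, promote→Q0. Q0=[P3] Q1=[P1,P2] Q2=[]
t=10-12: P3@Q0 runs 2, rem=2, I/O yield, promote→Q0. Q0=[P3] Q1=[P1,P2] Q2=[]
t=12-14: P3@Q0 runs 2, rem=0, completes. Q0=[] Q1=[P1,P2] Q2=[]
t=14-20: P1@Q1 runs 6, rem=0, completes. Q0=[] Q1=[P2] Q2=[]
t=20-26: P2@Q1 runs 6, rem=6, quantum used, demote→Q2. Q0=[] Q1=[] Q2=[P2]
t=26-32: P2@Q2 runs 6, rem=0, completes. Q0=[] Q1=[] Q2=[]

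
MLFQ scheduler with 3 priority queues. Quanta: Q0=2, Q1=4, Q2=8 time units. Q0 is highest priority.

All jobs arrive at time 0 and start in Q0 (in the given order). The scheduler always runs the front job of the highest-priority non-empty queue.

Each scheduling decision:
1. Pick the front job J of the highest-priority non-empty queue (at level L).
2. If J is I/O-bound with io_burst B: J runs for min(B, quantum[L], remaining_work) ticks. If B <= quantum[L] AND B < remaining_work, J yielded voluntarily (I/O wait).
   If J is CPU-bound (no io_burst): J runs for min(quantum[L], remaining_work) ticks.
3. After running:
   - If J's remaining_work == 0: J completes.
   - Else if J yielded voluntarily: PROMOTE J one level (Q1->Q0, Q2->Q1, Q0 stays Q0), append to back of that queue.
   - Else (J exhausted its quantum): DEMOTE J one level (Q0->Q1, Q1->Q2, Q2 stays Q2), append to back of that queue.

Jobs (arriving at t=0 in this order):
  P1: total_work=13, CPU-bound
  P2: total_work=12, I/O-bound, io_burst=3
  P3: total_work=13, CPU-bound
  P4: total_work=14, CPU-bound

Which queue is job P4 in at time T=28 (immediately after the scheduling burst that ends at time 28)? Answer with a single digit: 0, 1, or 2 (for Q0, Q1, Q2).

t=0-2: P1@Q0 runs 2, rem=11, quantum used, demote→Q1. Q0=[P2,P3,P4] Q1=[P1] Q2=[]
t=2-4: P2@Q0 runs 2, rem=10, quantum used, demote→Q1. Q0=[P3,P4] Q1=[P1,P2] Q2=[]
t=4-6: P3@Q0 runs 2, rem=11, quantum used, demote→Q1. Q0=[P4] Q1=[P1,P2,P3] Q2=[]
t=6-8: P4@Q0 runs 2, rem=12, quantum used, demote→Q1. Q0=[] Q1=[P1,P2,P3,P4] Q2=[]
t=8-12: P1@Q1 runs 4, rem=7, quantum used, demote→Q2. Q0=[] Q1=[P2,P3,P4] Q2=[P1]
t=12-15: P2@Q1 runs 3, rem=7, I/O yield, promote→Q0. Q0=[P2] Q1=[P3,P4] Q2=[P1]
t=15-17: P2@Q0 runs 2, rem=5, quantum used, demote→Q1. Q0=[] Q1=[P3,P4,P2] Q2=[P1]
t=17-21: P3@Q1 runs 4, rem=7, quantum used, demote→Q2. Q0=[] Q1=[P4,P2] Q2=[P1,P3]
t=21-25: P4@Q1 runs 4, rem=8, quantum used, demote→Q2. Q0=[] Q1=[P2] Q2=[P1,P3,P4]
t=25-28: P2@Q1 runs 3, rem=2, I/O yield, promote→Q0. Q0=[P2] Q1=[] Q2=[P1,P3,P4]
t=28-30: P2@Q0 runs 2, rem=0, completes. Q0=[] Q1=[] Q2=[P1,P3,P4]
t=30-37: P1@Q2 runs 7, rem=0, completes. Q0=[] Q1=[] Q2=[P3,P4]
t=37-44: P3@Q2 runs 7, rem=0, completes. Q0=[] Q1=[] Q2=[P4]
t=44-52: P4@Q2 runs 8, rem=0, completes. Q0=[] Q1=[] Q2=[]

Answer: 2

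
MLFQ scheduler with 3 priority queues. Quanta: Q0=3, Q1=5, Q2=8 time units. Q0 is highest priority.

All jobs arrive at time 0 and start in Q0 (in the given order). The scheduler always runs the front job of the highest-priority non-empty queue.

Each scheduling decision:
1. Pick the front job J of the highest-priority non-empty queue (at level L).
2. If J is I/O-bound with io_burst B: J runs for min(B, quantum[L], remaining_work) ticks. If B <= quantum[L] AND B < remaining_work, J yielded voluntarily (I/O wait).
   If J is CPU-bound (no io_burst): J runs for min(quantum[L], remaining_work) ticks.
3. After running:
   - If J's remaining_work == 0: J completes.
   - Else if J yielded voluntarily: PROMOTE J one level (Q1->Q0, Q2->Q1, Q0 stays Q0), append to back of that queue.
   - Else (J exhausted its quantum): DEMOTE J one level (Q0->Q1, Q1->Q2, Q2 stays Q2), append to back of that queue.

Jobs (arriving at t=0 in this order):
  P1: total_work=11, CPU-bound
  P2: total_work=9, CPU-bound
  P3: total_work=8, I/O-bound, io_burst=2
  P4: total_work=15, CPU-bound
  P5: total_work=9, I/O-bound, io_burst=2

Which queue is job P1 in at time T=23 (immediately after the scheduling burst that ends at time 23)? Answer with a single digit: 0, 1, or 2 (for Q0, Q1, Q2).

Answer: 1

Derivation:
t=0-3: P1@Q0 runs 3, rem=8, quantum used, demote→Q1. Q0=[P2,P3,P4,P5] Q1=[P1] Q2=[]
t=3-6: P2@Q0 runs 3, rem=6, quantum used, demote→Q1. Q0=[P3,P4,P5] Q1=[P1,P2] Q2=[]
t=6-8: P3@Q0 runs 2, rem=6, I/O yield, promote→Q0. Q0=[P4,P5,P3] Q1=[P1,P2] Q2=[]
t=8-11: P4@Q0 runs 3, rem=12, quantum used, demote→Q1. Q0=[P5,P3] Q1=[P1,P2,P4] Q2=[]
t=11-13: P5@Q0 runs 2, rem=7, I/O yield, promote→Q0. Q0=[P3,P5] Q1=[P1,P2,P4] Q2=[]
t=13-15: P3@Q0 runs 2, rem=4, I/O yield, promote→Q0. Q0=[P5,P3] Q1=[P1,P2,P4] Q2=[]
t=15-17: P5@Q0 runs 2, rem=5, I/O yield, promote→Q0. Q0=[P3,P5] Q1=[P1,P2,P4] Q2=[]
t=17-19: P3@Q0 runs 2, rem=2, I/O yield, promote→Q0. Q0=[P5,P3] Q1=[P1,P2,P4] Q2=[]
t=19-21: P5@Q0 runs 2, rem=3, I/O yield, promote→Q0. Q0=[P3,P5] Q1=[P1,P2,P4] Q2=[]
t=21-23: P3@Q0 runs 2, rem=0, completes. Q0=[P5] Q1=[P1,P2,P4] Q2=[]
t=23-25: P5@Q0 runs 2, rem=1, I/O yield, promote→Q0. Q0=[P5] Q1=[P1,P2,P4] Q2=[]
t=25-26: P5@Q0 runs 1, rem=0, completes. Q0=[] Q1=[P1,P2,P4] Q2=[]
t=26-31: P1@Q1 runs 5, rem=3, quantum used, demote→Q2. Q0=[] Q1=[P2,P4] Q2=[P1]
t=31-36: P2@Q1 runs 5, rem=1, quantum used, demote→Q2. Q0=[] Q1=[P4] Q2=[P1,P2]
t=36-41: P4@Q1 runs 5, rem=7, quantum used, demote→Q2. Q0=[] Q1=[] Q2=[P1,P2,P4]
t=41-44: P1@Q2 runs 3, rem=0, completes. Q0=[] Q1=[] Q2=[P2,P4]
t=44-45: P2@Q2 runs 1, rem=0, completes. Q0=[] Q1=[] Q2=[P4]
t=45-52: P4@Q2 runs 7, rem=0, completes. Q0=[] Q1=[] Q2=[]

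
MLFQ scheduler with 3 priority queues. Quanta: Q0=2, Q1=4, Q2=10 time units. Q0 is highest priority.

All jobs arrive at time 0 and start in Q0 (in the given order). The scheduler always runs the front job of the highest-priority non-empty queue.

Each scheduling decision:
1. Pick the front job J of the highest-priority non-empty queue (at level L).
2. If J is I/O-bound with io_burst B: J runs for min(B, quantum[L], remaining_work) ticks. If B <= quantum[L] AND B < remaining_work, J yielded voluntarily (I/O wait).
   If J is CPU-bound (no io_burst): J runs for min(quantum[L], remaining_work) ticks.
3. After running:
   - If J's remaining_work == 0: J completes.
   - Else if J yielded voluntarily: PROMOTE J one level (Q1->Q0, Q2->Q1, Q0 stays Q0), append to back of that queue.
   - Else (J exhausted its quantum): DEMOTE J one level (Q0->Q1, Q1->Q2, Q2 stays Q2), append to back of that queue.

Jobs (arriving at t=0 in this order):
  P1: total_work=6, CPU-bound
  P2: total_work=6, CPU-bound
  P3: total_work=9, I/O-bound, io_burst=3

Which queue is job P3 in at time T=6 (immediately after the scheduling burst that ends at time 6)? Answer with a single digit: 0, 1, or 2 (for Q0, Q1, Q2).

Answer: 1

Derivation:
t=0-2: P1@Q0 runs 2, rem=4, quantum used, demote→Q1. Q0=[P2,P3] Q1=[P1] Q2=[]
t=2-4: P2@Q0 runs 2, rem=4, quantum used, demote→Q1. Q0=[P3] Q1=[P1,P2] Q2=[]
t=4-6: P3@Q0 runs 2, rem=7, quantum used, demote→Q1. Q0=[] Q1=[P1,P2,P3] Q2=[]
t=6-10: P1@Q1 runs 4, rem=0, completes. Q0=[] Q1=[P2,P3] Q2=[]
t=10-14: P2@Q1 runs 4, rem=0, completes. Q0=[] Q1=[P3] Q2=[]
t=14-17: P3@Q1 runs 3, rem=4, I/O yield, promote→Q0. Q0=[P3] Q1=[] Q2=[]
t=17-19: P3@Q0 runs 2, rem=2, quantum used, demote→Q1. Q0=[] Q1=[P3] Q2=[]
t=19-21: P3@Q1 runs 2, rem=0, completes. Q0=[] Q1=[] Q2=[]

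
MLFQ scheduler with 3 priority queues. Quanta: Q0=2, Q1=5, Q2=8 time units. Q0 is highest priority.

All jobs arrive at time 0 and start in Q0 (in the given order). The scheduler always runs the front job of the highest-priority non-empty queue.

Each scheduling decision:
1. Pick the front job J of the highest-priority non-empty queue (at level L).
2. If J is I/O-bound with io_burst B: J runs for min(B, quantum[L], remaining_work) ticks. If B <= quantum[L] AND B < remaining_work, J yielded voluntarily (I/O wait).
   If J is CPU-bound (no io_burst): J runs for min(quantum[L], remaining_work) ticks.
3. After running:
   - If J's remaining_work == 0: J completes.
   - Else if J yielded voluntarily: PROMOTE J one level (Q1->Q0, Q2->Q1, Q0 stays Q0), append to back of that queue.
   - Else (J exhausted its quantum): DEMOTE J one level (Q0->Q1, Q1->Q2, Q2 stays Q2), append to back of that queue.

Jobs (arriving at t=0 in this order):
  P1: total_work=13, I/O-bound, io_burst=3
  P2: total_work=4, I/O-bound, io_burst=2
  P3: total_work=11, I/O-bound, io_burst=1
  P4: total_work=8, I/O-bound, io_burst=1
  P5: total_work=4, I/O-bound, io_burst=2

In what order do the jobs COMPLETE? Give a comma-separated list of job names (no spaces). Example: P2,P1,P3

t=0-2: P1@Q0 runs 2, rem=11, quantum used, demote→Q1. Q0=[P2,P3,P4,P5] Q1=[P1] Q2=[]
t=2-4: P2@Q0 runs 2, rem=2, I/O yield, promote→Q0. Q0=[P3,P4,P5,P2] Q1=[P1] Q2=[]
t=4-5: P3@Q0 runs 1, rem=10, I/O yield, promote→Q0. Q0=[P4,P5,P2,P3] Q1=[P1] Q2=[]
t=5-6: P4@Q0 runs 1, rem=7, I/O yield, promote→Q0. Q0=[P5,P2,P3,P4] Q1=[P1] Q2=[]
t=6-8: P5@Q0 runs 2, rem=2, I/O yield, promote→Q0. Q0=[P2,P3,P4,P5] Q1=[P1] Q2=[]
t=8-10: P2@Q0 runs 2, rem=0, completes. Q0=[P3,P4,P5] Q1=[P1] Q2=[]
t=10-11: P3@Q0 runs 1, rem=9, I/O yield, promote→Q0. Q0=[P4,P5,P3] Q1=[P1] Q2=[]
t=11-12: P4@Q0 runs 1, rem=6, I/O yield, promote→Q0. Q0=[P5,P3,P4] Q1=[P1] Q2=[]
t=12-14: P5@Q0 runs 2, rem=0, completes. Q0=[P3,P4] Q1=[P1] Q2=[]
t=14-15: P3@Q0 runs 1, rem=8, I/O yield, promote→Q0. Q0=[P4,P3] Q1=[P1] Q2=[]
t=15-16: P4@Q0 runs 1, rem=5, I/O yield, promote→Q0. Q0=[P3,P4] Q1=[P1] Q2=[]
t=16-17: P3@Q0 runs 1, rem=7, I/O yield, promote→Q0. Q0=[P4,P3] Q1=[P1] Q2=[]
t=17-18: P4@Q0 runs 1, rem=4, I/O yield, promote→Q0. Q0=[P3,P4] Q1=[P1] Q2=[]
t=18-19: P3@Q0 runs 1, rem=6, I/O yield, promote→Q0. Q0=[P4,P3] Q1=[P1] Q2=[]
t=19-20: P4@Q0 runs 1, rem=3, I/O yield, promote→Q0. Q0=[P3,P4] Q1=[P1] Q2=[]
t=20-21: P3@Q0 runs 1, rem=5, I/O yield, promote→Q0. Q0=[P4,P3] Q1=[P1] Q2=[]
t=21-22: P4@Q0 runs 1, rem=2, I/O yield, promote→Q0. Q0=[P3,P4] Q1=[P1] Q2=[]
t=22-23: P3@Q0 runs 1, rem=4, I/O yield, promote→Q0. Q0=[P4,P3] Q1=[P1] Q2=[]
t=23-24: P4@Q0 runs 1, rem=1, I/O yield, promote→Q0. Q0=[P3,P4] Q1=[P1] Q2=[]
t=24-25: P3@Q0 runs 1, rem=3, I/O yield, promote→Q0. Q0=[P4,P3] Q1=[P1] Q2=[]
t=25-26: P4@Q0 runs 1, rem=0, completes. Q0=[P3] Q1=[P1] Q2=[]
t=26-27: P3@Q0 runs 1, rem=2, I/O yield, promote→Q0. Q0=[P3] Q1=[P1] Q2=[]
t=27-28: P3@Q0 runs 1, rem=1, I/O yield, promote→Q0. Q0=[P3] Q1=[P1] Q2=[]
t=28-29: P3@Q0 runs 1, rem=0, completes. Q0=[] Q1=[P1] Q2=[]
t=29-32: P1@Q1 runs 3, rem=8, I/O yield, promote→Q0. Q0=[P1] Q1=[] Q2=[]
t=32-34: P1@Q0 runs 2, rem=6, quantum used, demote→Q1. Q0=[] Q1=[P1] Q2=[]
t=34-37: P1@Q1 runs 3, rem=3, I/O yield, promote→Q0. Q0=[P1] Q1=[] Q2=[]
t=37-39: P1@Q0 runs 2, rem=1, quantum used, demote→Q1. Q0=[] Q1=[P1] Q2=[]
t=39-40: P1@Q1 runs 1, rem=0, completes. Q0=[] Q1=[] Q2=[]

Answer: P2,P5,P4,P3,P1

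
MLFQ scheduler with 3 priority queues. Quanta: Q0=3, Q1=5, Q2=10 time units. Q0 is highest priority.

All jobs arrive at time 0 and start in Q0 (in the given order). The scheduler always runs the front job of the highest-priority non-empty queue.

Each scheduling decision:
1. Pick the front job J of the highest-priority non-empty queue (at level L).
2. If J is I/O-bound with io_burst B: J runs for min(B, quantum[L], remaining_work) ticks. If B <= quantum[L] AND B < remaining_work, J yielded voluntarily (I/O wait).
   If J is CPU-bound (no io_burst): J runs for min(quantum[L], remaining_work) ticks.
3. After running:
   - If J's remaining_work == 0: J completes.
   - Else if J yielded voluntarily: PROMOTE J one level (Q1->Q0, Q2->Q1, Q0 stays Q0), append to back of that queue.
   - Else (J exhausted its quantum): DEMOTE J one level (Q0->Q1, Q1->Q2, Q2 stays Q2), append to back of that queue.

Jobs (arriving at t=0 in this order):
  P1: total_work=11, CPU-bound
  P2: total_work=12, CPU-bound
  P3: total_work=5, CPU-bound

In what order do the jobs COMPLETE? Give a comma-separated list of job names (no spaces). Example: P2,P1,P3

t=0-3: P1@Q0 runs 3, rem=8, quantum used, demote→Q1. Q0=[P2,P3] Q1=[P1] Q2=[]
t=3-6: P2@Q0 runs 3, rem=9, quantum used, demote→Q1. Q0=[P3] Q1=[P1,P2] Q2=[]
t=6-9: P3@Q0 runs 3, rem=2, quantum used, demote→Q1. Q0=[] Q1=[P1,P2,P3] Q2=[]
t=9-14: P1@Q1 runs 5, rem=3, quantum used, demote→Q2. Q0=[] Q1=[P2,P3] Q2=[P1]
t=14-19: P2@Q1 runs 5, rem=4, quantum used, demote→Q2. Q0=[] Q1=[P3] Q2=[P1,P2]
t=19-21: P3@Q1 runs 2, rem=0, completes. Q0=[] Q1=[] Q2=[P1,P2]
t=21-24: P1@Q2 runs 3, rem=0, completes. Q0=[] Q1=[] Q2=[P2]
t=24-28: P2@Q2 runs 4, rem=0, completes. Q0=[] Q1=[] Q2=[]

Answer: P3,P1,P2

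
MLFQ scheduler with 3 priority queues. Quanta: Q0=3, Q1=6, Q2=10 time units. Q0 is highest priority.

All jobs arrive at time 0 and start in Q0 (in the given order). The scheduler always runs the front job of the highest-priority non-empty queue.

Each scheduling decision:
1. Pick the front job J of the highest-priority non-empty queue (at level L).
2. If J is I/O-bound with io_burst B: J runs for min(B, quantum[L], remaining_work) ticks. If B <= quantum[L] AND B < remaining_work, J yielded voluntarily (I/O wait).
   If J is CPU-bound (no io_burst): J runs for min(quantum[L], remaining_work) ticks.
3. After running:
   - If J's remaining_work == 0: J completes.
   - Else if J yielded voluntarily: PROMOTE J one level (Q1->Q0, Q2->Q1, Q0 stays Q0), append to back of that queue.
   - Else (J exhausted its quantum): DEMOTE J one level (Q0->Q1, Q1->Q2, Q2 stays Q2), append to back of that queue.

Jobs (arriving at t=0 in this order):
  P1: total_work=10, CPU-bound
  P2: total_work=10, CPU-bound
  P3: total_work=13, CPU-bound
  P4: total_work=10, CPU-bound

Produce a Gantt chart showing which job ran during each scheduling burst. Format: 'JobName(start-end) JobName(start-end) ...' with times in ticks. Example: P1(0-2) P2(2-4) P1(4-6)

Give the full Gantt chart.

Answer: P1(0-3) P2(3-6) P3(6-9) P4(9-12) P1(12-18) P2(18-24) P3(24-30) P4(30-36) P1(36-37) P2(37-38) P3(38-42) P4(42-43)

Derivation:
t=0-3: P1@Q0 runs 3, rem=7, quantum used, demote→Q1. Q0=[P2,P3,P4] Q1=[P1] Q2=[]
t=3-6: P2@Q0 runs 3, rem=7, quantum used, demote→Q1. Q0=[P3,P4] Q1=[P1,P2] Q2=[]
t=6-9: P3@Q0 runs 3, rem=10, quantum used, demote→Q1. Q0=[P4] Q1=[P1,P2,P3] Q2=[]
t=9-12: P4@Q0 runs 3, rem=7, quantum used, demote→Q1. Q0=[] Q1=[P1,P2,P3,P4] Q2=[]
t=12-18: P1@Q1 runs 6, rem=1, quantum used, demote→Q2. Q0=[] Q1=[P2,P3,P4] Q2=[P1]
t=18-24: P2@Q1 runs 6, rem=1, quantum used, demote→Q2. Q0=[] Q1=[P3,P4] Q2=[P1,P2]
t=24-30: P3@Q1 runs 6, rem=4, quantum used, demote→Q2. Q0=[] Q1=[P4] Q2=[P1,P2,P3]
t=30-36: P4@Q1 runs 6, rem=1, quantum used, demote→Q2. Q0=[] Q1=[] Q2=[P1,P2,P3,P4]
t=36-37: P1@Q2 runs 1, rem=0, completes. Q0=[] Q1=[] Q2=[P2,P3,P4]
t=37-38: P2@Q2 runs 1, rem=0, completes. Q0=[] Q1=[] Q2=[P3,P4]
t=38-42: P3@Q2 runs 4, rem=0, completes. Q0=[] Q1=[] Q2=[P4]
t=42-43: P4@Q2 runs 1, rem=0, completes. Q0=[] Q1=[] Q2=[]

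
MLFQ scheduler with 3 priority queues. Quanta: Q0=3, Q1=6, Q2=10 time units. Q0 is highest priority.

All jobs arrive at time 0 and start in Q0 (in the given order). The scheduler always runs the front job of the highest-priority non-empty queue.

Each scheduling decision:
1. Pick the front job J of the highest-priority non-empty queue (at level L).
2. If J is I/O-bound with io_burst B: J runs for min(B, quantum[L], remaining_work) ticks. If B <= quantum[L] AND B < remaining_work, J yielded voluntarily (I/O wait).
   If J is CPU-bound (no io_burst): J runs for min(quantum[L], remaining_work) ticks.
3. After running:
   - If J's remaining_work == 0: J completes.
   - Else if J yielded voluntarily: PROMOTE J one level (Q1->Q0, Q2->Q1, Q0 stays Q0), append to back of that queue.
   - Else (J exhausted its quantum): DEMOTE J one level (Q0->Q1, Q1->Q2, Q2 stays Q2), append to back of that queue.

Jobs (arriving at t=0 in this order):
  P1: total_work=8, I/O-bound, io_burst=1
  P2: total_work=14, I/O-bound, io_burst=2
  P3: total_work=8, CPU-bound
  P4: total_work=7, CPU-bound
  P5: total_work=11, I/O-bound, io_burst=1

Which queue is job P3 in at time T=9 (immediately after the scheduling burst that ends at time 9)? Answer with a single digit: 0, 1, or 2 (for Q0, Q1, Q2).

Answer: 1

Derivation:
t=0-1: P1@Q0 runs 1, rem=7, I/O yield, promote→Q0. Q0=[P2,P3,P4,P5,P1] Q1=[] Q2=[]
t=1-3: P2@Q0 runs 2, rem=12, I/O yield, promote→Q0. Q0=[P3,P4,P5,P1,P2] Q1=[] Q2=[]
t=3-6: P3@Q0 runs 3, rem=5, quantum used, demote→Q1. Q0=[P4,P5,P1,P2] Q1=[P3] Q2=[]
t=6-9: P4@Q0 runs 3, rem=4, quantum used, demote→Q1. Q0=[P5,P1,P2] Q1=[P3,P4] Q2=[]
t=9-10: P5@Q0 runs 1, rem=10, I/O yield, promote→Q0. Q0=[P1,P2,P5] Q1=[P3,P4] Q2=[]
t=10-11: P1@Q0 runs 1, rem=6, I/O yield, promote→Q0. Q0=[P2,P5,P1] Q1=[P3,P4] Q2=[]
t=11-13: P2@Q0 runs 2, rem=10, I/O yield, promote→Q0. Q0=[P5,P1,P2] Q1=[P3,P4] Q2=[]
t=13-14: P5@Q0 runs 1, rem=9, I/O yield, promote→Q0. Q0=[P1,P2,P5] Q1=[P3,P4] Q2=[]
t=14-15: P1@Q0 runs 1, rem=5, I/O yield, promote→Q0. Q0=[P2,P5,P1] Q1=[P3,P4] Q2=[]
t=15-17: P2@Q0 runs 2, rem=8, I/O yield, promote→Q0. Q0=[P5,P1,P2] Q1=[P3,P4] Q2=[]
t=17-18: P5@Q0 runs 1, rem=8, I/O yield, promote→Q0. Q0=[P1,P2,P5] Q1=[P3,P4] Q2=[]
t=18-19: P1@Q0 runs 1, rem=4, I/O yield, promote→Q0. Q0=[P2,P5,P1] Q1=[P3,P4] Q2=[]
t=19-21: P2@Q0 runs 2, rem=6, I/O yield, promote→Q0. Q0=[P5,P1,P2] Q1=[P3,P4] Q2=[]
t=21-22: P5@Q0 runs 1, rem=7, I/O yield, promote→Q0. Q0=[P1,P2,P5] Q1=[P3,P4] Q2=[]
t=22-23: P1@Q0 runs 1, rem=3, I/O yield, promote→Q0. Q0=[P2,P5,P1] Q1=[P3,P4] Q2=[]
t=23-25: P2@Q0 runs 2, rem=4, I/O yield, promote→Q0. Q0=[P5,P1,P2] Q1=[P3,P4] Q2=[]
t=25-26: P5@Q0 runs 1, rem=6, I/O yield, promote→Q0. Q0=[P1,P2,P5] Q1=[P3,P4] Q2=[]
t=26-27: P1@Q0 runs 1, rem=2, I/O yield, promote→Q0. Q0=[P2,P5,P1] Q1=[P3,P4] Q2=[]
t=27-29: P2@Q0 runs 2, rem=2, I/O yield, promote→Q0. Q0=[P5,P1,P2] Q1=[P3,P4] Q2=[]
t=29-30: P5@Q0 runs 1, rem=5, I/O yield, promote→Q0. Q0=[P1,P2,P5] Q1=[P3,P4] Q2=[]
t=30-31: P1@Q0 runs 1, rem=1, I/O yield, promote→Q0. Q0=[P2,P5,P1] Q1=[P3,P4] Q2=[]
t=31-33: P2@Q0 runs 2, rem=0, completes. Q0=[P5,P1] Q1=[P3,P4] Q2=[]
t=33-34: P5@Q0 runs 1, rem=4, I/O yield, promote→Q0. Q0=[P1,P5] Q1=[P3,P4] Q2=[]
t=34-35: P1@Q0 runs 1, rem=0, completes. Q0=[P5] Q1=[P3,P4] Q2=[]
t=35-36: P5@Q0 runs 1, rem=3, I/O yield, promote→Q0. Q0=[P5] Q1=[P3,P4] Q2=[]
t=36-37: P5@Q0 runs 1, rem=2, I/O yield, promote→Q0. Q0=[P5] Q1=[P3,P4] Q2=[]
t=37-38: P5@Q0 runs 1, rem=1, I/O yield, promote→Q0. Q0=[P5] Q1=[P3,P4] Q2=[]
t=38-39: P5@Q0 runs 1, rem=0, completes. Q0=[] Q1=[P3,P4] Q2=[]
t=39-44: P3@Q1 runs 5, rem=0, completes. Q0=[] Q1=[P4] Q2=[]
t=44-48: P4@Q1 runs 4, rem=0, completes. Q0=[] Q1=[] Q2=[]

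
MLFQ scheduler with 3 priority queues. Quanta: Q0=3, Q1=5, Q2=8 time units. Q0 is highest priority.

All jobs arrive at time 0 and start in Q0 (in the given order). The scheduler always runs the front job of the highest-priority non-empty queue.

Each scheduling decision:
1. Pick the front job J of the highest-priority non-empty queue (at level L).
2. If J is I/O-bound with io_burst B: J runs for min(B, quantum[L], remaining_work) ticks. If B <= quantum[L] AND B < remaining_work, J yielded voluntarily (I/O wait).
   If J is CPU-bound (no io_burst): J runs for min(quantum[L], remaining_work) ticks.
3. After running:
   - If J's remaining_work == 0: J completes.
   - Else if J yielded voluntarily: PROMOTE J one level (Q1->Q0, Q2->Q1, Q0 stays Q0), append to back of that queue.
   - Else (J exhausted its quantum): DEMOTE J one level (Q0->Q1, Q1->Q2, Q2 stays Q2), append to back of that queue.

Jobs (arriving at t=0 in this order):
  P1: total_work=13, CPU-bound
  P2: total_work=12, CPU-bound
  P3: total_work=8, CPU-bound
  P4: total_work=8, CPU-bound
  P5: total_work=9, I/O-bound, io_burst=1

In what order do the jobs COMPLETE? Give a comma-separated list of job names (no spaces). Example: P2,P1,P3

Answer: P5,P3,P4,P1,P2

Derivation:
t=0-3: P1@Q0 runs 3, rem=10, quantum used, demote→Q1. Q0=[P2,P3,P4,P5] Q1=[P1] Q2=[]
t=3-6: P2@Q0 runs 3, rem=9, quantum used, demote→Q1. Q0=[P3,P4,P5] Q1=[P1,P2] Q2=[]
t=6-9: P3@Q0 runs 3, rem=5, quantum used, demote→Q1. Q0=[P4,P5] Q1=[P1,P2,P3] Q2=[]
t=9-12: P4@Q0 runs 3, rem=5, quantum used, demote→Q1. Q0=[P5] Q1=[P1,P2,P3,P4] Q2=[]
t=12-13: P5@Q0 runs 1, rem=8, I/O yield, promote→Q0. Q0=[P5] Q1=[P1,P2,P3,P4] Q2=[]
t=13-14: P5@Q0 runs 1, rem=7, I/O yield, promote→Q0. Q0=[P5] Q1=[P1,P2,P3,P4] Q2=[]
t=14-15: P5@Q0 runs 1, rem=6, I/O yield, promote→Q0. Q0=[P5] Q1=[P1,P2,P3,P4] Q2=[]
t=15-16: P5@Q0 runs 1, rem=5, I/O yield, promote→Q0. Q0=[P5] Q1=[P1,P2,P3,P4] Q2=[]
t=16-17: P5@Q0 runs 1, rem=4, I/O yield, promote→Q0. Q0=[P5] Q1=[P1,P2,P3,P4] Q2=[]
t=17-18: P5@Q0 runs 1, rem=3, I/O yield, promote→Q0. Q0=[P5] Q1=[P1,P2,P3,P4] Q2=[]
t=18-19: P5@Q0 runs 1, rem=2, I/O yield, promote→Q0. Q0=[P5] Q1=[P1,P2,P3,P4] Q2=[]
t=19-20: P5@Q0 runs 1, rem=1, I/O yield, promote→Q0. Q0=[P5] Q1=[P1,P2,P3,P4] Q2=[]
t=20-21: P5@Q0 runs 1, rem=0, completes. Q0=[] Q1=[P1,P2,P3,P4] Q2=[]
t=21-26: P1@Q1 runs 5, rem=5, quantum used, demote→Q2. Q0=[] Q1=[P2,P3,P4] Q2=[P1]
t=26-31: P2@Q1 runs 5, rem=4, quantum used, demote→Q2. Q0=[] Q1=[P3,P4] Q2=[P1,P2]
t=31-36: P3@Q1 runs 5, rem=0, completes. Q0=[] Q1=[P4] Q2=[P1,P2]
t=36-41: P4@Q1 runs 5, rem=0, completes. Q0=[] Q1=[] Q2=[P1,P2]
t=41-46: P1@Q2 runs 5, rem=0, completes. Q0=[] Q1=[] Q2=[P2]
t=46-50: P2@Q2 runs 4, rem=0, completes. Q0=[] Q1=[] Q2=[]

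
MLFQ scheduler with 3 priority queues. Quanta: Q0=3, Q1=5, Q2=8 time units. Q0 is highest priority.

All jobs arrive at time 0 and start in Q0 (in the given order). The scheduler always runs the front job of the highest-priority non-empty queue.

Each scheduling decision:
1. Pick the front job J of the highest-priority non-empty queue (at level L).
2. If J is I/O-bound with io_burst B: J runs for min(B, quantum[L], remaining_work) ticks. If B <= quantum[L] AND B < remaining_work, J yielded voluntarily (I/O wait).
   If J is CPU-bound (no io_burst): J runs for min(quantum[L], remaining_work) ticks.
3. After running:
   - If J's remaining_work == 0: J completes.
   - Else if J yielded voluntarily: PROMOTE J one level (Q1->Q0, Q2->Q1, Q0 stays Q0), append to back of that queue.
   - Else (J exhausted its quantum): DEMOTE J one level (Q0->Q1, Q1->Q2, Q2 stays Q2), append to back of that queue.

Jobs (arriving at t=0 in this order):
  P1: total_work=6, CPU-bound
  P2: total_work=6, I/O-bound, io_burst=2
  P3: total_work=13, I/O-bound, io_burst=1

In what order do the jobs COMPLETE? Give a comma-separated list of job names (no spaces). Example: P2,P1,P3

t=0-3: P1@Q0 runs 3, rem=3, quantum used, demote→Q1. Q0=[P2,P3] Q1=[P1] Q2=[]
t=3-5: P2@Q0 runs 2, rem=4, I/O yield, promote→Q0. Q0=[P3,P2] Q1=[P1] Q2=[]
t=5-6: P3@Q0 runs 1, rem=12, I/O yield, promote→Q0. Q0=[P2,P3] Q1=[P1] Q2=[]
t=6-8: P2@Q0 runs 2, rem=2, I/O yield, promote→Q0. Q0=[P3,P2] Q1=[P1] Q2=[]
t=8-9: P3@Q0 runs 1, rem=11, I/O yield, promote→Q0. Q0=[P2,P3] Q1=[P1] Q2=[]
t=9-11: P2@Q0 runs 2, rem=0, completes. Q0=[P3] Q1=[P1] Q2=[]
t=11-12: P3@Q0 runs 1, rem=10, I/O yield, promote→Q0. Q0=[P3] Q1=[P1] Q2=[]
t=12-13: P3@Q0 runs 1, rem=9, I/O yield, promote→Q0. Q0=[P3] Q1=[P1] Q2=[]
t=13-14: P3@Q0 runs 1, rem=8, I/O yield, promote→Q0. Q0=[P3] Q1=[P1] Q2=[]
t=14-15: P3@Q0 runs 1, rem=7, I/O yield, promote→Q0. Q0=[P3] Q1=[P1] Q2=[]
t=15-16: P3@Q0 runs 1, rem=6, I/O yield, promote→Q0. Q0=[P3] Q1=[P1] Q2=[]
t=16-17: P3@Q0 runs 1, rem=5, I/O yield, promote→Q0. Q0=[P3] Q1=[P1] Q2=[]
t=17-18: P3@Q0 runs 1, rem=4, I/O yield, promote→Q0. Q0=[P3] Q1=[P1] Q2=[]
t=18-19: P3@Q0 runs 1, rem=3, I/O yield, promote→Q0. Q0=[P3] Q1=[P1] Q2=[]
t=19-20: P3@Q0 runs 1, rem=2, I/O yield, promote→Q0. Q0=[P3] Q1=[P1] Q2=[]
t=20-21: P3@Q0 runs 1, rem=1, I/O yield, promote→Q0. Q0=[P3] Q1=[P1] Q2=[]
t=21-22: P3@Q0 runs 1, rem=0, completes. Q0=[] Q1=[P1] Q2=[]
t=22-25: P1@Q1 runs 3, rem=0, completes. Q0=[] Q1=[] Q2=[]

Answer: P2,P3,P1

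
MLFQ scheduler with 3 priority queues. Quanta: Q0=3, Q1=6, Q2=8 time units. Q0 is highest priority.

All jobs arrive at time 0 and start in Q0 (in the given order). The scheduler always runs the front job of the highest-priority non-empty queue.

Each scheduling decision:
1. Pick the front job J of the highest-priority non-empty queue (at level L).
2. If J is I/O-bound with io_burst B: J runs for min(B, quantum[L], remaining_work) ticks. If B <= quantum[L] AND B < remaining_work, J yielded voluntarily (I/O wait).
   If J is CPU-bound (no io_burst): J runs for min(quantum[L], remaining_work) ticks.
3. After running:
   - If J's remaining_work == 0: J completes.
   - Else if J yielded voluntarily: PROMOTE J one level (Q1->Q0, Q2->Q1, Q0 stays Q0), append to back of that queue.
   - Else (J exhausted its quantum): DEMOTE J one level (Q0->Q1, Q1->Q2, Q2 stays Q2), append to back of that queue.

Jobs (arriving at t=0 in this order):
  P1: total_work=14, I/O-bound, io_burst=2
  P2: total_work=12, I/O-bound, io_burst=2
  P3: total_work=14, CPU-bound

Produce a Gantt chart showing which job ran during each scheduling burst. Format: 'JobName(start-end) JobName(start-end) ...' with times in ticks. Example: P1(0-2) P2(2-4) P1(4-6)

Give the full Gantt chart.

t=0-2: P1@Q0 runs 2, rem=12, I/O yield, promote→Q0. Q0=[P2,P3,P1] Q1=[] Q2=[]
t=2-4: P2@Q0 runs 2, rem=10, I/O yield, promote→Q0. Q0=[P3,P1,P2] Q1=[] Q2=[]
t=4-7: P3@Q0 runs 3, rem=11, quantum used, demote→Q1. Q0=[P1,P2] Q1=[P3] Q2=[]
t=7-9: P1@Q0 runs 2, rem=10, I/O yield, promote→Q0. Q0=[P2,P1] Q1=[P3] Q2=[]
t=9-11: P2@Q0 runs 2, rem=8, I/O yield, promote→Q0. Q0=[P1,P2] Q1=[P3] Q2=[]
t=11-13: P1@Q0 runs 2, rem=8, I/O yield, promote→Q0. Q0=[P2,P1] Q1=[P3] Q2=[]
t=13-15: P2@Q0 runs 2, rem=6, I/O yield, promote→Q0. Q0=[P1,P2] Q1=[P3] Q2=[]
t=15-17: P1@Q0 runs 2, rem=6, I/O yield, promote→Q0. Q0=[P2,P1] Q1=[P3] Q2=[]
t=17-19: P2@Q0 runs 2, rem=4, I/O yield, promote→Q0. Q0=[P1,P2] Q1=[P3] Q2=[]
t=19-21: P1@Q0 runs 2, rem=4, I/O yield, promote→Q0. Q0=[P2,P1] Q1=[P3] Q2=[]
t=21-23: P2@Q0 runs 2, rem=2, I/O yield, promote→Q0. Q0=[P1,P2] Q1=[P3] Q2=[]
t=23-25: P1@Q0 runs 2, rem=2, I/O yield, promote→Q0. Q0=[P2,P1] Q1=[P3] Q2=[]
t=25-27: P2@Q0 runs 2, rem=0, completes. Q0=[P1] Q1=[P3] Q2=[]
t=27-29: P1@Q0 runs 2, rem=0, completes. Q0=[] Q1=[P3] Q2=[]
t=29-35: P3@Q1 runs 6, rem=5, quantum used, demote→Q2. Q0=[] Q1=[] Q2=[P3]
t=35-40: P3@Q2 runs 5, rem=0, completes. Q0=[] Q1=[] Q2=[]

Answer: P1(0-2) P2(2-4) P3(4-7) P1(7-9) P2(9-11) P1(11-13) P2(13-15) P1(15-17) P2(17-19) P1(19-21) P2(21-23) P1(23-25) P2(25-27) P1(27-29) P3(29-35) P3(35-40)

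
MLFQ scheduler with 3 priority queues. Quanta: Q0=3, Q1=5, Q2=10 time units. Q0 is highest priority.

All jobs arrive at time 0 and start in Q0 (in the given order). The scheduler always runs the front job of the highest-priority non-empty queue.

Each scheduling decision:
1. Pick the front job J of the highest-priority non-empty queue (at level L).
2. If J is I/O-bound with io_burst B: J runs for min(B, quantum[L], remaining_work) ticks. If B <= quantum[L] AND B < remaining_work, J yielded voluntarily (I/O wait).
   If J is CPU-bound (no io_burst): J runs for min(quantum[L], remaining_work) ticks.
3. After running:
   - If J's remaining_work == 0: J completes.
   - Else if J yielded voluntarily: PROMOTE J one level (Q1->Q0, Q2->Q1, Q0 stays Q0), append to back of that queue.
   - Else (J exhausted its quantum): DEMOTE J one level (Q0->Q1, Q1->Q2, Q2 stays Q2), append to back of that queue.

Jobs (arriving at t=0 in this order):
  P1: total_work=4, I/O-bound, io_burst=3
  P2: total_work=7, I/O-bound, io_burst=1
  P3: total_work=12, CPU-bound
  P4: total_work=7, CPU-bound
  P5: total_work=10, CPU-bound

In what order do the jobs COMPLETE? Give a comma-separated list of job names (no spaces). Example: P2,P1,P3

t=0-3: P1@Q0 runs 3, rem=1, I/O yield, promote→Q0. Q0=[P2,P3,P4,P5,P1] Q1=[] Q2=[]
t=3-4: P2@Q0 runs 1, rem=6, I/O yield, promote→Q0. Q0=[P3,P4,P5,P1,P2] Q1=[] Q2=[]
t=4-7: P3@Q0 runs 3, rem=9, quantum used, demote→Q1. Q0=[P4,P5,P1,P2] Q1=[P3] Q2=[]
t=7-10: P4@Q0 runs 3, rem=4, quantum used, demote→Q1. Q0=[P5,P1,P2] Q1=[P3,P4] Q2=[]
t=10-13: P5@Q0 runs 3, rem=7, quantum used, demote→Q1. Q0=[P1,P2] Q1=[P3,P4,P5] Q2=[]
t=13-14: P1@Q0 runs 1, rem=0, completes. Q0=[P2] Q1=[P3,P4,P5] Q2=[]
t=14-15: P2@Q0 runs 1, rem=5, I/O yield, promote→Q0. Q0=[P2] Q1=[P3,P4,P5] Q2=[]
t=15-16: P2@Q0 runs 1, rem=4, I/O yield, promote→Q0. Q0=[P2] Q1=[P3,P4,P5] Q2=[]
t=16-17: P2@Q0 runs 1, rem=3, I/O yield, promote→Q0. Q0=[P2] Q1=[P3,P4,P5] Q2=[]
t=17-18: P2@Q0 runs 1, rem=2, I/O yield, promote→Q0. Q0=[P2] Q1=[P3,P4,P5] Q2=[]
t=18-19: P2@Q0 runs 1, rem=1, I/O yield, promote→Q0. Q0=[P2] Q1=[P3,P4,P5] Q2=[]
t=19-20: P2@Q0 runs 1, rem=0, completes. Q0=[] Q1=[P3,P4,P5] Q2=[]
t=20-25: P3@Q1 runs 5, rem=4, quantum used, demote→Q2. Q0=[] Q1=[P4,P5] Q2=[P3]
t=25-29: P4@Q1 runs 4, rem=0, completes. Q0=[] Q1=[P5] Q2=[P3]
t=29-34: P5@Q1 runs 5, rem=2, quantum used, demote→Q2. Q0=[] Q1=[] Q2=[P3,P5]
t=34-38: P3@Q2 runs 4, rem=0, completes. Q0=[] Q1=[] Q2=[P5]
t=38-40: P5@Q2 runs 2, rem=0, completes. Q0=[] Q1=[] Q2=[]

Answer: P1,P2,P4,P3,P5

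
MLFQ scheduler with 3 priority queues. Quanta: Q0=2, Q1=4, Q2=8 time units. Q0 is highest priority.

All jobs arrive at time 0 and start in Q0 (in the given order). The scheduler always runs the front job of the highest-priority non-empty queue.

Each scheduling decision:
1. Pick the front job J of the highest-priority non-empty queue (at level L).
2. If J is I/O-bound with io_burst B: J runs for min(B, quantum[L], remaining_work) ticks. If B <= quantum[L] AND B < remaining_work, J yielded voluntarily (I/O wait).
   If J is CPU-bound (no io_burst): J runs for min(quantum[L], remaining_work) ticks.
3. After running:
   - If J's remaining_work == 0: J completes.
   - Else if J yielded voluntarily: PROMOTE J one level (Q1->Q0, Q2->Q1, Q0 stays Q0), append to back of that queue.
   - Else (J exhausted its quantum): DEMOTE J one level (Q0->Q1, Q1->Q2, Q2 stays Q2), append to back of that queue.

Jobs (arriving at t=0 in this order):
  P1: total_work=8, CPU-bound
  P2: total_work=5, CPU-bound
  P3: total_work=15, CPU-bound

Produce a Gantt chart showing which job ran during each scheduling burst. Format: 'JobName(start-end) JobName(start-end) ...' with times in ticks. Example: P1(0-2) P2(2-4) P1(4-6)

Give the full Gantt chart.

t=0-2: P1@Q0 runs 2, rem=6, quantum used, demote→Q1. Q0=[P2,P3] Q1=[P1] Q2=[]
t=2-4: P2@Q0 runs 2, rem=3, quantum used, demote→Q1. Q0=[P3] Q1=[P1,P2] Q2=[]
t=4-6: P3@Q0 runs 2, rem=13, quantum used, demote→Q1. Q0=[] Q1=[P1,P2,P3] Q2=[]
t=6-10: P1@Q1 runs 4, rem=2, quantum used, demote→Q2. Q0=[] Q1=[P2,P3] Q2=[P1]
t=10-13: P2@Q1 runs 3, rem=0, completes. Q0=[] Q1=[P3] Q2=[P1]
t=13-17: P3@Q1 runs 4, rem=9, quantum used, demote→Q2. Q0=[] Q1=[] Q2=[P1,P3]
t=17-19: P1@Q2 runs 2, rem=0, completes. Q0=[] Q1=[] Q2=[P3]
t=19-27: P3@Q2 runs 8, rem=1, quantum used, demote→Q2. Q0=[] Q1=[] Q2=[P3]
t=27-28: P3@Q2 runs 1, rem=0, completes. Q0=[] Q1=[] Q2=[]

Answer: P1(0-2) P2(2-4) P3(4-6) P1(6-10) P2(10-13) P3(13-17) P1(17-19) P3(19-27) P3(27-28)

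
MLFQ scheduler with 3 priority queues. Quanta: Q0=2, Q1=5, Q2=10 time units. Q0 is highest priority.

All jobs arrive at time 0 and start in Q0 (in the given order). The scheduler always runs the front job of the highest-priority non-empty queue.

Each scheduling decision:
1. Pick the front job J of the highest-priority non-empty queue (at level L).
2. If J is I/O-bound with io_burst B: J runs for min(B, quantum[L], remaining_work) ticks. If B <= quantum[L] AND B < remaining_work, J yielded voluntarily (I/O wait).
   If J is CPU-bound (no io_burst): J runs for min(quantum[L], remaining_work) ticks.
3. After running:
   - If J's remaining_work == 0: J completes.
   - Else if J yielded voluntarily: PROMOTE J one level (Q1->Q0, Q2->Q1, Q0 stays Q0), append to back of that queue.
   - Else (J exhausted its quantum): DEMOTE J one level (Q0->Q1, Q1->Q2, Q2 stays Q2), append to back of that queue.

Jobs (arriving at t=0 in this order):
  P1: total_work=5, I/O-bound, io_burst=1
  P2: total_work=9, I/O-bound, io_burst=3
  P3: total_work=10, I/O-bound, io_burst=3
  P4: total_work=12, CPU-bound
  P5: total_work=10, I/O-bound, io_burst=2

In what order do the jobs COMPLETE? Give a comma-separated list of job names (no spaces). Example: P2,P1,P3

t=0-1: P1@Q0 runs 1, rem=4, I/O yield, promote→Q0. Q0=[P2,P3,P4,P5,P1] Q1=[] Q2=[]
t=1-3: P2@Q0 runs 2, rem=7, quantum used, demote→Q1. Q0=[P3,P4,P5,P1] Q1=[P2] Q2=[]
t=3-5: P3@Q0 runs 2, rem=8, quantum used, demote→Q1. Q0=[P4,P5,P1] Q1=[P2,P3] Q2=[]
t=5-7: P4@Q0 runs 2, rem=10, quantum used, demote→Q1. Q0=[P5,P1] Q1=[P2,P3,P4] Q2=[]
t=7-9: P5@Q0 runs 2, rem=8, I/O yield, promote→Q0. Q0=[P1,P5] Q1=[P2,P3,P4] Q2=[]
t=9-10: P1@Q0 runs 1, rem=3, I/O yield, promote→Q0. Q0=[P5,P1] Q1=[P2,P3,P4] Q2=[]
t=10-12: P5@Q0 runs 2, rem=6, I/O yield, promote→Q0. Q0=[P1,P5] Q1=[P2,P3,P4] Q2=[]
t=12-13: P1@Q0 runs 1, rem=2, I/O yield, promote→Q0. Q0=[P5,P1] Q1=[P2,P3,P4] Q2=[]
t=13-15: P5@Q0 runs 2, rem=4, I/O yield, promote→Q0. Q0=[P1,P5] Q1=[P2,P3,P4] Q2=[]
t=15-16: P1@Q0 runs 1, rem=1, I/O yield, promote→Q0. Q0=[P5,P1] Q1=[P2,P3,P4] Q2=[]
t=16-18: P5@Q0 runs 2, rem=2, I/O yield, promote→Q0. Q0=[P1,P5] Q1=[P2,P3,P4] Q2=[]
t=18-19: P1@Q0 runs 1, rem=0, completes. Q0=[P5] Q1=[P2,P3,P4] Q2=[]
t=19-21: P5@Q0 runs 2, rem=0, completes. Q0=[] Q1=[P2,P3,P4] Q2=[]
t=21-24: P2@Q1 runs 3, rem=4, I/O yield, promote→Q0. Q0=[P2] Q1=[P3,P4] Q2=[]
t=24-26: P2@Q0 runs 2, rem=2, quantum used, demote→Q1. Q0=[] Q1=[P3,P4,P2] Q2=[]
t=26-29: P3@Q1 runs 3, rem=5, I/O yield, promote→Q0. Q0=[P3] Q1=[P4,P2] Q2=[]
t=29-31: P3@Q0 runs 2, rem=3, quantum used, demote→Q1. Q0=[] Q1=[P4,P2,P3] Q2=[]
t=31-36: P4@Q1 runs 5, rem=5, quantum used, demote→Q2. Q0=[] Q1=[P2,P3] Q2=[P4]
t=36-38: P2@Q1 runs 2, rem=0, completes. Q0=[] Q1=[P3] Q2=[P4]
t=38-41: P3@Q1 runs 3, rem=0, completes. Q0=[] Q1=[] Q2=[P4]
t=41-46: P4@Q2 runs 5, rem=0, completes. Q0=[] Q1=[] Q2=[]

Answer: P1,P5,P2,P3,P4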